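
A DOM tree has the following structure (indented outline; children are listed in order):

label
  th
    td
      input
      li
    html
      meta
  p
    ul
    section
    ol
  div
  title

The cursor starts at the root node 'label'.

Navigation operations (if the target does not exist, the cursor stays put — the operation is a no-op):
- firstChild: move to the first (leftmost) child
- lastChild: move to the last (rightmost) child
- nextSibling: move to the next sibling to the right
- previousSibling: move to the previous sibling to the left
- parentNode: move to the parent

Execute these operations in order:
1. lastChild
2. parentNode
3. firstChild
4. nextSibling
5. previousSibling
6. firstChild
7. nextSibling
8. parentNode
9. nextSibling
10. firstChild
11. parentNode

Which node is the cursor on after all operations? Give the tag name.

After 1 (lastChild): title
After 2 (parentNode): label
After 3 (firstChild): th
After 4 (nextSibling): p
After 5 (previousSibling): th
After 6 (firstChild): td
After 7 (nextSibling): html
After 8 (parentNode): th
After 9 (nextSibling): p
After 10 (firstChild): ul
After 11 (parentNode): p

Answer: p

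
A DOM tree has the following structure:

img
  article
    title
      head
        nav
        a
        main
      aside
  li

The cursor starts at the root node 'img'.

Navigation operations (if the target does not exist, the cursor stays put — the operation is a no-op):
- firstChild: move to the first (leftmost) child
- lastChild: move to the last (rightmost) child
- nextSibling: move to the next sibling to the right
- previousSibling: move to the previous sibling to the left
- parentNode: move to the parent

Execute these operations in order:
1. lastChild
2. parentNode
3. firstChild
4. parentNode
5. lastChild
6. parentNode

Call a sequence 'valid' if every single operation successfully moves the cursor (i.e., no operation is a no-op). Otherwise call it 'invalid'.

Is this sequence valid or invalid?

Answer: valid

Derivation:
After 1 (lastChild): li
After 2 (parentNode): img
After 3 (firstChild): article
After 4 (parentNode): img
After 5 (lastChild): li
After 6 (parentNode): img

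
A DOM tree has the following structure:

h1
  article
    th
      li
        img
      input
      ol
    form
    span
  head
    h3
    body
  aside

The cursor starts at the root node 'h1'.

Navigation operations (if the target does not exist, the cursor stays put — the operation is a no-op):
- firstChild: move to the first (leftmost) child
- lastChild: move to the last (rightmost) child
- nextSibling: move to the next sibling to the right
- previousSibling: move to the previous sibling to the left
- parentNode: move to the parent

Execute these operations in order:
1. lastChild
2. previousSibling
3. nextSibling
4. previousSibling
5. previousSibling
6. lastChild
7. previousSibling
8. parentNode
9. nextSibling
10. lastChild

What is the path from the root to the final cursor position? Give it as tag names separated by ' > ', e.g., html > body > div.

Answer: h1 > head > body

Derivation:
After 1 (lastChild): aside
After 2 (previousSibling): head
After 3 (nextSibling): aside
After 4 (previousSibling): head
After 5 (previousSibling): article
After 6 (lastChild): span
After 7 (previousSibling): form
After 8 (parentNode): article
After 9 (nextSibling): head
After 10 (lastChild): body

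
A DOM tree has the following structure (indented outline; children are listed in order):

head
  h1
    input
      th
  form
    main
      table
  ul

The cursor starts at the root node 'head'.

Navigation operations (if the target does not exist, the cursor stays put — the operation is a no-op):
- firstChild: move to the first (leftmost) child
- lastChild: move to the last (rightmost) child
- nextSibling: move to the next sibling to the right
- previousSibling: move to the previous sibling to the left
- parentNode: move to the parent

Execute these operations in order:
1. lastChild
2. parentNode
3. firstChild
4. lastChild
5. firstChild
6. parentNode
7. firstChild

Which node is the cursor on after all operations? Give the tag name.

Answer: th

Derivation:
After 1 (lastChild): ul
After 2 (parentNode): head
After 3 (firstChild): h1
After 4 (lastChild): input
After 5 (firstChild): th
After 6 (parentNode): input
After 7 (firstChild): th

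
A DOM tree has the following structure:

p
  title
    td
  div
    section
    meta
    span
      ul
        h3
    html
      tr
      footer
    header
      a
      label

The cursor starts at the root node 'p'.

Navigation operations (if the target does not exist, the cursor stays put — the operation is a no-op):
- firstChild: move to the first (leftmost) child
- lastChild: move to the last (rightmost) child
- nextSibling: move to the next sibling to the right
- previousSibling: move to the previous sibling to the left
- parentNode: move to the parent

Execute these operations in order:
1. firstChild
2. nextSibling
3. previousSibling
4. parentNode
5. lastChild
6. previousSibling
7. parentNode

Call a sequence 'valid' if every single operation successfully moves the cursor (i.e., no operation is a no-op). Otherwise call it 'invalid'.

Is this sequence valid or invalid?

After 1 (firstChild): title
After 2 (nextSibling): div
After 3 (previousSibling): title
After 4 (parentNode): p
After 5 (lastChild): div
After 6 (previousSibling): title
After 7 (parentNode): p

Answer: valid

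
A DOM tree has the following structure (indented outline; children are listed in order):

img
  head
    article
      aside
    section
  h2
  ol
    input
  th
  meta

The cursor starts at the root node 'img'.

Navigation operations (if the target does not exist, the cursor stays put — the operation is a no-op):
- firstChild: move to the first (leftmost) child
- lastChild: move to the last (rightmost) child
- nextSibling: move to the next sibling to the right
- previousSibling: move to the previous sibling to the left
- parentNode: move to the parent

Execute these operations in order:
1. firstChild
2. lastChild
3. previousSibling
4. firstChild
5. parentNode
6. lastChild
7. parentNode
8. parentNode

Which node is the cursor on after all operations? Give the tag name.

After 1 (firstChild): head
After 2 (lastChild): section
After 3 (previousSibling): article
After 4 (firstChild): aside
After 5 (parentNode): article
After 6 (lastChild): aside
After 7 (parentNode): article
After 8 (parentNode): head

Answer: head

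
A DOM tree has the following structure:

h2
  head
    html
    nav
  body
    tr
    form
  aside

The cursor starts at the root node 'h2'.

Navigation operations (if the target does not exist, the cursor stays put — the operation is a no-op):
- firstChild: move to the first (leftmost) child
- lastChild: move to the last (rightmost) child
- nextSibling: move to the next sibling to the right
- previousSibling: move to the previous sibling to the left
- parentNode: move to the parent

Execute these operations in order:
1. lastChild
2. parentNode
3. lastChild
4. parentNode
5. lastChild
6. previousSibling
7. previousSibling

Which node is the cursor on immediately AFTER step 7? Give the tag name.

Answer: head

Derivation:
After 1 (lastChild): aside
After 2 (parentNode): h2
After 3 (lastChild): aside
After 4 (parentNode): h2
After 5 (lastChild): aside
After 6 (previousSibling): body
After 7 (previousSibling): head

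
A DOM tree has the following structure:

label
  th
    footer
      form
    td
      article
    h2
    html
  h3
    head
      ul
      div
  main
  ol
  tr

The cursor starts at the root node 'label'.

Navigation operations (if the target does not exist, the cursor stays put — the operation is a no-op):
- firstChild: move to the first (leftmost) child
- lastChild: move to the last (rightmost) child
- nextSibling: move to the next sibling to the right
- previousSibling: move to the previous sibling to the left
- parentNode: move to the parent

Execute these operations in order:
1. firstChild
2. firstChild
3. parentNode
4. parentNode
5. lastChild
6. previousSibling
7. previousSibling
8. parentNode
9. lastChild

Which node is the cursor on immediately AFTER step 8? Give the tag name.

Answer: label

Derivation:
After 1 (firstChild): th
After 2 (firstChild): footer
After 3 (parentNode): th
After 4 (parentNode): label
After 5 (lastChild): tr
After 6 (previousSibling): ol
After 7 (previousSibling): main
After 8 (parentNode): label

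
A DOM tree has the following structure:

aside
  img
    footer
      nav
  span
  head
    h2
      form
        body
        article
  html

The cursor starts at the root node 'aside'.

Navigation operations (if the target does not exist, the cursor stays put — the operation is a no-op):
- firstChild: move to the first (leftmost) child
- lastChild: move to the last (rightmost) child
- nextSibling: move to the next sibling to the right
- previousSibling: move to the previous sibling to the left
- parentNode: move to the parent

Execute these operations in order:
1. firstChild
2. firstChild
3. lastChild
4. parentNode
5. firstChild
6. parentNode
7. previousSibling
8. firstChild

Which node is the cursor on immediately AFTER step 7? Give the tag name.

Answer: footer

Derivation:
After 1 (firstChild): img
After 2 (firstChild): footer
After 3 (lastChild): nav
After 4 (parentNode): footer
After 5 (firstChild): nav
After 6 (parentNode): footer
After 7 (previousSibling): footer (no-op, stayed)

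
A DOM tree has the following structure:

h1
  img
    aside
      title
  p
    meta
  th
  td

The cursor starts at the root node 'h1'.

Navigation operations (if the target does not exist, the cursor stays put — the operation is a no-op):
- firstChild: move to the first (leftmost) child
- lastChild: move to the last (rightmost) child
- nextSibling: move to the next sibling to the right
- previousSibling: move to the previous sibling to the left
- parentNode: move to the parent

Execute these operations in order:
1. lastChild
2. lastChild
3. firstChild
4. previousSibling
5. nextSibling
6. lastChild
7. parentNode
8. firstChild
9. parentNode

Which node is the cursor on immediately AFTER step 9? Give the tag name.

After 1 (lastChild): td
After 2 (lastChild): td (no-op, stayed)
After 3 (firstChild): td (no-op, stayed)
After 4 (previousSibling): th
After 5 (nextSibling): td
After 6 (lastChild): td (no-op, stayed)
After 7 (parentNode): h1
After 8 (firstChild): img
After 9 (parentNode): h1

Answer: h1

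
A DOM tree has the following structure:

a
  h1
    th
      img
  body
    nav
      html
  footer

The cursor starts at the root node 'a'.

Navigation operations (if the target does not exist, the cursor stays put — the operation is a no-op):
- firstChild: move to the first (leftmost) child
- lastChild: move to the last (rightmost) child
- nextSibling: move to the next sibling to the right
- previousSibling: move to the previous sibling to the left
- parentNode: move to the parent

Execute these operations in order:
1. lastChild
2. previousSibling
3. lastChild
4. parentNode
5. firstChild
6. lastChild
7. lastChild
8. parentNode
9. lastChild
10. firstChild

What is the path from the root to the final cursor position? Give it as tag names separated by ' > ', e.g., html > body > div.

Answer: a > body > nav > html

Derivation:
After 1 (lastChild): footer
After 2 (previousSibling): body
After 3 (lastChild): nav
After 4 (parentNode): body
After 5 (firstChild): nav
After 6 (lastChild): html
After 7 (lastChild): html (no-op, stayed)
After 8 (parentNode): nav
After 9 (lastChild): html
After 10 (firstChild): html (no-op, stayed)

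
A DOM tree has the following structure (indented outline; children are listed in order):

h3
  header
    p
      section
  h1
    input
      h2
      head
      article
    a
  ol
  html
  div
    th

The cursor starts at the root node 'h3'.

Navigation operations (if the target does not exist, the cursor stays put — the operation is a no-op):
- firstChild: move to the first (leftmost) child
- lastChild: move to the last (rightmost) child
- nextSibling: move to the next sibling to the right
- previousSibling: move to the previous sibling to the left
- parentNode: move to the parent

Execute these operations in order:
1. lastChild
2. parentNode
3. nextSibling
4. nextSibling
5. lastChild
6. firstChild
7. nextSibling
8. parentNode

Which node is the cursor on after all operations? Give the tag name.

Answer: div

Derivation:
After 1 (lastChild): div
After 2 (parentNode): h3
After 3 (nextSibling): h3 (no-op, stayed)
After 4 (nextSibling): h3 (no-op, stayed)
After 5 (lastChild): div
After 6 (firstChild): th
After 7 (nextSibling): th (no-op, stayed)
After 8 (parentNode): div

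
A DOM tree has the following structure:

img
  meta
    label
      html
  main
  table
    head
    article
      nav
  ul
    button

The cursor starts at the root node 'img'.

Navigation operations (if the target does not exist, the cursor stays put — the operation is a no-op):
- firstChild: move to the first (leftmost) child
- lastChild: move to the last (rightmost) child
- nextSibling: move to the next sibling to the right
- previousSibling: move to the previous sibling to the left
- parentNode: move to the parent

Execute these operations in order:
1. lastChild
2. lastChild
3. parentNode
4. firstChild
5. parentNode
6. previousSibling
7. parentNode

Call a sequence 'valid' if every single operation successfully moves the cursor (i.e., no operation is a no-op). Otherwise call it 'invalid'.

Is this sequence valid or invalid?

Answer: valid

Derivation:
After 1 (lastChild): ul
After 2 (lastChild): button
After 3 (parentNode): ul
After 4 (firstChild): button
After 5 (parentNode): ul
After 6 (previousSibling): table
After 7 (parentNode): img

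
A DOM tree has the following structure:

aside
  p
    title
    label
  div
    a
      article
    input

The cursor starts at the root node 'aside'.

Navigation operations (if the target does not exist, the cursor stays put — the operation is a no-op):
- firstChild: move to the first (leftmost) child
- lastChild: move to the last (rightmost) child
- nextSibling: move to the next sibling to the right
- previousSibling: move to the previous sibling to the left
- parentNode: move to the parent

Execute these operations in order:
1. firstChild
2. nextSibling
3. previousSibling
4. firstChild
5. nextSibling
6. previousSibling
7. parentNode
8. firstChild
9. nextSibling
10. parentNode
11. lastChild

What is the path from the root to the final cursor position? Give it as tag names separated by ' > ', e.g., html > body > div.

After 1 (firstChild): p
After 2 (nextSibling): div
After 3 (previousSibling): p
After 4 (firstChild): title
After 5 (nextSibling): label
After 6 (previousSibling): title
After 7 (parentNode): p
After 8 (firstChild): title
After 9 (nextSibling): label
After 10 (parentNode): p
After 11 (lastChild): label

Answer: aside > p > label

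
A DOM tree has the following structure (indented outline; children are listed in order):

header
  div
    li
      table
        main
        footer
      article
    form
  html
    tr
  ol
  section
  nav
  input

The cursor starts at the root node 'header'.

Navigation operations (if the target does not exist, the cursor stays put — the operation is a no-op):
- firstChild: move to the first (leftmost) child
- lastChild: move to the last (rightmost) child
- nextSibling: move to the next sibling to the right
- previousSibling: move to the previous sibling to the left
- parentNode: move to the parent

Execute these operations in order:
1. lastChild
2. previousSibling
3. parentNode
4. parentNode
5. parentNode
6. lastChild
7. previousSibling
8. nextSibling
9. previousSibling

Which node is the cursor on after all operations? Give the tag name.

Answer: nav

Derivation:
After 1 (lastChild): input
After 2 (previousSibling): nav
After 3 (parentNode): header
After 4 (parentNode): header (no-op, stayed)
After 5 (parentNode): header (no-op, stayed)
After 6 (lastChild): input
After 7 (previousSibling): nav
After 8 (nextSibling): input
After 9 (previousSibling): nav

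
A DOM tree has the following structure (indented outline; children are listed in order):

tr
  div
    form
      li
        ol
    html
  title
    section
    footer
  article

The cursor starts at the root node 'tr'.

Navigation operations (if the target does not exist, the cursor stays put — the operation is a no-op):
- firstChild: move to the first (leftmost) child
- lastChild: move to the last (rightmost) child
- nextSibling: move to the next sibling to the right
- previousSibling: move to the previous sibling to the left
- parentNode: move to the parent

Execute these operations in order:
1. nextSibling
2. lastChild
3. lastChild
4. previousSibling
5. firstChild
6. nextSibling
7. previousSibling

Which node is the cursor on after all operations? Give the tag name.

After 1 (nextSibling): tr (no-op, stayed)
After 2 (lastChild): article
After 3 (lastChild): article (no-op, stayed)
After 4 (previousSibling): title
After 5 (firstChild): section
After 6 (nextSibling): footer
After 7 (previousSibling): section

Answer: section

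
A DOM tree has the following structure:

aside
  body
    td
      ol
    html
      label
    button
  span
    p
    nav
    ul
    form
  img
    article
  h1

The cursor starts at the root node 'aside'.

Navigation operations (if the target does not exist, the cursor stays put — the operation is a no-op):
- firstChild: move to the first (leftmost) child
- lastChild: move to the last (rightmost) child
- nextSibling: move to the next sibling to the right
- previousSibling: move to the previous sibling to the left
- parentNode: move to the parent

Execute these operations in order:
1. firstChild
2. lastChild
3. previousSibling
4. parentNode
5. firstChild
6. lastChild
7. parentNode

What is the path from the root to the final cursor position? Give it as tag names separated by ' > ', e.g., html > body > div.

Answer: aside > body > td

Derivation:
After 1 (firstChild): body
After 2 (lastChild): button
After 3 (previousSibling): html
After 4 (parentNode): body
After 5 (firstChild): td
After 6 (lastChild): ol
After 7 (parentNode): td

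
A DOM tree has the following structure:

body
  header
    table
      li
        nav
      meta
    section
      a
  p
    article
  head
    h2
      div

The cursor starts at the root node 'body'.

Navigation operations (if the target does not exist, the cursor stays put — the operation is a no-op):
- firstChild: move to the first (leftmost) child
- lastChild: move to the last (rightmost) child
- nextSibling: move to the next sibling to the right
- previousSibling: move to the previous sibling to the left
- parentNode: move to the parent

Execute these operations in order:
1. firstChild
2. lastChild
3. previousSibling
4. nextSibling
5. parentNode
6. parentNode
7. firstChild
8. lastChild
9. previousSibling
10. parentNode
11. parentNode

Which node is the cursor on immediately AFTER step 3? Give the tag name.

After 1 (firstChild): header
After 2 (lastChild): section
After 3 (previousSibling): table

Answer: table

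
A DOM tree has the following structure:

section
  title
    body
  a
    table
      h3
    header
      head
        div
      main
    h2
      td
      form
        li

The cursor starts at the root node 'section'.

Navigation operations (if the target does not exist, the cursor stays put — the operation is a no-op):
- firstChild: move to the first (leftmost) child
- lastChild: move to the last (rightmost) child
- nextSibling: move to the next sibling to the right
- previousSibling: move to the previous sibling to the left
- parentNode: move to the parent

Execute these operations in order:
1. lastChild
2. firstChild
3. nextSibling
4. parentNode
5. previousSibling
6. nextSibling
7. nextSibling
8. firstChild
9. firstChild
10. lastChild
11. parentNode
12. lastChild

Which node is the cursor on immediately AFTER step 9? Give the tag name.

After 1 (lastChild): a
After 2 (firstChild): table
After 3 (nextSibling): header
After 4 (parentNode): a
After 5 (previousSibling): title
After 6 (nextSibling): a
After 7 (nextSibling): a (no-op, stayed)
After 8 (firstChild): table
After 9 (firstChild): h3

Answer: h3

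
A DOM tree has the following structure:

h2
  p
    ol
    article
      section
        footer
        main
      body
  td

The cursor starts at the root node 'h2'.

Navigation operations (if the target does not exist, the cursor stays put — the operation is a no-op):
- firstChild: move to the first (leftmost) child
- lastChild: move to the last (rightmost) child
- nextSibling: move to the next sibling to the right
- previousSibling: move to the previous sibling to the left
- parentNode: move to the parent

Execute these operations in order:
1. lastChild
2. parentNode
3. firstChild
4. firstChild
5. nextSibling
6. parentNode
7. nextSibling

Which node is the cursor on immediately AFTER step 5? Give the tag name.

Answer: article

Derivation:
After 1 (lastChild): td
After 2 (parentNode): h2
After 3 (firstChild): p
After 4 (firstChild): ol
After 5 (nextSibling): article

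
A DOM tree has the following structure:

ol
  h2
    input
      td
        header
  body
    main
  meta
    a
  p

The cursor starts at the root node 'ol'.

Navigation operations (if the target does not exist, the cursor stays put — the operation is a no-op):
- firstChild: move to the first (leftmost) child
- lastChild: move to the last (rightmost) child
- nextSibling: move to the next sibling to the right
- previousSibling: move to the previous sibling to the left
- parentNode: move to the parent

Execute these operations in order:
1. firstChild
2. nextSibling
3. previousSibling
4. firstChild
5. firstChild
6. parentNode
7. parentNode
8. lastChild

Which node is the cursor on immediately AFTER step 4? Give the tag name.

Answer: input

Derivation:
After 1 (firstChild): h2
After 2 (nextSibling): body
After 3 (previousSibling): h2
After 4 (firstChild): input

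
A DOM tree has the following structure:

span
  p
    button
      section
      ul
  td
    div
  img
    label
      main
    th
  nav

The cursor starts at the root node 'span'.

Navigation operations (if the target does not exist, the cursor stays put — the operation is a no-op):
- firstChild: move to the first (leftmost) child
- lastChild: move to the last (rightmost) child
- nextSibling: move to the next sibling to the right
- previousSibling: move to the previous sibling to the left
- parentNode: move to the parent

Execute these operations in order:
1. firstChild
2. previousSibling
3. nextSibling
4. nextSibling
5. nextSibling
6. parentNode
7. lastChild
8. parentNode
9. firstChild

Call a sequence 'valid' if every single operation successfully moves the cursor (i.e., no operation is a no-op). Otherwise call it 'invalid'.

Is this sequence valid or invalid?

After 1 (firstChild): p
After 2 (previousSibling): p (no-op, stayed)
After 3 (nextSibling): td
After 4 (nextSibling): img
After 5 (nextSibling): nav
After 6 (parentNode): span
After 7 (lastChild): nav
After 8 (parentNode): span
After 9 (firstChild): p

Answer: invalid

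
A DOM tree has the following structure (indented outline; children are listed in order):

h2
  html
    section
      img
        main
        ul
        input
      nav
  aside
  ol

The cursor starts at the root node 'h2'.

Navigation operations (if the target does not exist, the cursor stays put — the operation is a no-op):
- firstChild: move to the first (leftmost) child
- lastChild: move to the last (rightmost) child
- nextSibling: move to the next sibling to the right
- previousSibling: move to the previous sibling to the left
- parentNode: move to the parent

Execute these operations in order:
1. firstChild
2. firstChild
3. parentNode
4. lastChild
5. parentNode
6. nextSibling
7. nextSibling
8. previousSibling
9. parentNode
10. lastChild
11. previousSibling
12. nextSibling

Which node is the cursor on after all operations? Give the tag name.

Answer: ol

Derivation:
After 1 (firstChild): html
After 2 (firstChild): section
After 3 (parentNode): html
After 4 (lastChild): section
After 5 (parentNode): html
After 6 (nextSibling): aside
After 7 (nextSibling): ol
After 8 (previousSibling): aside
After 9 (parentNode): h2
After 10 (lastChild): ol
After 11 (previousSibling): aside
After 12 (nextSibling): ol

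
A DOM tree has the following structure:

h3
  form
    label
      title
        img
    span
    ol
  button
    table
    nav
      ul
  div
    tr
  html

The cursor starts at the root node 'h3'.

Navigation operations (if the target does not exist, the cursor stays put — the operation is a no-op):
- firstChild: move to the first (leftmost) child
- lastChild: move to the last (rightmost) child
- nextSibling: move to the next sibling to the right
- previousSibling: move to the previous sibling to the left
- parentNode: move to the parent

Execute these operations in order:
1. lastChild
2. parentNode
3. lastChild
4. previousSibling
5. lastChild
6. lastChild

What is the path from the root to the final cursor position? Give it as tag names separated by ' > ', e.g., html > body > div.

After 1 (lastChild): html
After 2 (parentNode): h3
After 3 (lastChild): html
After 4 (previousSibling): div
After 5 (lastChild): tr
After 6 (lastChild): tr (no-op, stayed)

Answer: h3 > div > tr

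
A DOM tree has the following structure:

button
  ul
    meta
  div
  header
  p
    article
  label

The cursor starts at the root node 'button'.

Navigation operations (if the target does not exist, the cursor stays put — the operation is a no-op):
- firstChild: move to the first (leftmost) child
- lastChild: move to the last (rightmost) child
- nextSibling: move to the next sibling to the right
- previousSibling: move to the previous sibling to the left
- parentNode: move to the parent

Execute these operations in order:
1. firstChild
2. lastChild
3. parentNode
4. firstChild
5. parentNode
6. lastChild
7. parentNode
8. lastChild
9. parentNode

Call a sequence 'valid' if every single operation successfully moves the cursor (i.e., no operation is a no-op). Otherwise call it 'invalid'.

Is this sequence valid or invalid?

After 1 (firstChild): ul
After 2 (lastChild): meta
After 3 (parentNode): ul
After 4 (firstChild): meta
After 5 (parentNode): ul
After 6 (lastChild): meta
After 7 (parentNode): ul
After 8 (lastChild): meta
After 9 (parentNode): ul

Answer: valid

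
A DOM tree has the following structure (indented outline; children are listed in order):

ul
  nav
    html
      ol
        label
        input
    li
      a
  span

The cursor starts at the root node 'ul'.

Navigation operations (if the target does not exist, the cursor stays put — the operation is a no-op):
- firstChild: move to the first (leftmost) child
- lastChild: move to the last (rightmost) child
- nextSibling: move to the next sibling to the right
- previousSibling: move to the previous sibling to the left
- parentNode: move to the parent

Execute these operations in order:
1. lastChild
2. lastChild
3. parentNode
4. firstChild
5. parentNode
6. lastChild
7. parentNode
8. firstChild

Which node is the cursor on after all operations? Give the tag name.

Answer: nav

Derivation:
After 1 (lastChild): span
After 2 (lastChild): span (no-op, stayed)
After 3 (parentNode): ul
After 4 (firstChild): nav
After 5 (parentNode): ul
After 6 (lastChild): span
After 7 (parentNode): ul
After 8 (firstChild): nav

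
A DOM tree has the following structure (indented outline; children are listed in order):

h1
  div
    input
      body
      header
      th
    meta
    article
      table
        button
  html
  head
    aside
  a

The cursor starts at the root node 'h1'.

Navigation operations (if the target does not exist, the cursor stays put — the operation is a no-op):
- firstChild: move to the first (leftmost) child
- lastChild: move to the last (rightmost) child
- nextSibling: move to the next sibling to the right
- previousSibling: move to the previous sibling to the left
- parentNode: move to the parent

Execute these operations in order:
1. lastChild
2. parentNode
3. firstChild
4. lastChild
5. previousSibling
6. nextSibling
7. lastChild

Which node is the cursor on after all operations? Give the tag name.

After 1 (lastChild): a
After 2 (parentNode): h1
After 3 (firstChild): div
After 4 (lastChild): article
After 5 (previousSibling): meta
After 6 (nextSibling): article
After 7 (lastChild): table

Answer: table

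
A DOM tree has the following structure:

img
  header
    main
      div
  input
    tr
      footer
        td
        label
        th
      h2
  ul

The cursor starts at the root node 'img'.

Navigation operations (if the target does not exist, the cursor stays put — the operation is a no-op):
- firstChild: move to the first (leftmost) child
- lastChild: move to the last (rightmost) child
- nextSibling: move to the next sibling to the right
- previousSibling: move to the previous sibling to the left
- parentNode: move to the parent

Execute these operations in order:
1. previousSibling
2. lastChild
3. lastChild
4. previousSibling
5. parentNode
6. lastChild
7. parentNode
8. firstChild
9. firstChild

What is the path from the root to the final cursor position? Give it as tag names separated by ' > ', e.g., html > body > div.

Answer: img > header > main

Derivation:
After 1 (previousSibling): img (no-op, stayed)
After 2 (lastChild): ul
After 3 (lastChild): ul (no-op, stayed)
After 4 (previousSibling): input
After 5 (parentNode): img
After 6 (lastChild): ul
After 7 (parentNode): img
After 8 (firstChild): header
After 9 (firstChild): main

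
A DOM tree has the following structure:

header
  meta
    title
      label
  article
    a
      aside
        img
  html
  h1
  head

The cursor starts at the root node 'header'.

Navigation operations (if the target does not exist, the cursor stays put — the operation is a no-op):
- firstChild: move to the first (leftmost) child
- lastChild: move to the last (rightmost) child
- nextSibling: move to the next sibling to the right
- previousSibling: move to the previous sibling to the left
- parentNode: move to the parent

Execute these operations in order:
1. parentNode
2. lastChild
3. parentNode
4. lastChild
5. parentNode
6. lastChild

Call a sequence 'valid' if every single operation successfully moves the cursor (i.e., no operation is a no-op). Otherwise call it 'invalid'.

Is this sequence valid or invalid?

Answer: invalid

Derivation:
After 1 (parentNode): header (no-op, stayed)
After 2 (lastChild): head
After 3 (parentNode): header
After 4 (lastChild): head
After 5 (parentNode): header
After 6 (lastChild): head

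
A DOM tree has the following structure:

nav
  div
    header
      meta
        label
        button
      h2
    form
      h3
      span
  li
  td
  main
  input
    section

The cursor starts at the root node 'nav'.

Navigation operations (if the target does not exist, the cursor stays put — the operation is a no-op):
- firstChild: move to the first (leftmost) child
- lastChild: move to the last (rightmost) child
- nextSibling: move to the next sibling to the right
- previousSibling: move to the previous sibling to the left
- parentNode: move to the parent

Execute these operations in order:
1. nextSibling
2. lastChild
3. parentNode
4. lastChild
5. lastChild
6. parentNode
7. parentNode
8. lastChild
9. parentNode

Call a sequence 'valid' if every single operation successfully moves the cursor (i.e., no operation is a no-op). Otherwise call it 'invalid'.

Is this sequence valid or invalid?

After 1 (nextSibling): nav (no-op, stayed)
After 2 (lastChild): input
After 3 (parentNode): nav
After 4 (lastChild): input
After 5 (lastChild): section
After 6 (parentNode): input
After 7 (parentNode): nav
After 8 (lastChild): input
After 9 (parentNode): nav

Answer: invalid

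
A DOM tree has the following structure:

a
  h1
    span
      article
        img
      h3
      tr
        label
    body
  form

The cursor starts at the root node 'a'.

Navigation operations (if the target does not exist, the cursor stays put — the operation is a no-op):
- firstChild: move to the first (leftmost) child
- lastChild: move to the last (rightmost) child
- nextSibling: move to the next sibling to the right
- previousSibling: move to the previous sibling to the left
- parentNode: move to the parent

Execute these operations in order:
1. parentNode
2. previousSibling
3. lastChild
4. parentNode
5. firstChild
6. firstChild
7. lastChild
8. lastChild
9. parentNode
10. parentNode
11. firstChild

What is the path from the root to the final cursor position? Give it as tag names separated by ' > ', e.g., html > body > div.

After 1 (parentNode): a (no-op, stayed)
After 2 (previousSibling): a (no-op, stayed)
After 3 (lastChild): form
After 4 (parentNode): a
After 5 (firstChild): h1
After 6 (firstChild): span
After 7 (lastChild): tr
After 8 (lastChild): label
After 9 (parentNode): tr
After 10 (parentNode): span
After 11 (firstChild): article

Answer: a > h1 > span > article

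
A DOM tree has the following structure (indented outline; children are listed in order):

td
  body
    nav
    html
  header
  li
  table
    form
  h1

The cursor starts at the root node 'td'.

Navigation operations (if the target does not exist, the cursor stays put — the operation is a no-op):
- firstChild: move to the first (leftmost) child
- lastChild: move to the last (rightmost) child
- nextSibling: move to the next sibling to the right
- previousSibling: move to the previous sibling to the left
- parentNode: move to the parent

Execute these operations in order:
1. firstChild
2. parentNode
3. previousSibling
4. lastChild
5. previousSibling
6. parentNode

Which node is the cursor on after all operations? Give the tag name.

After 1 (firstChild): body
After 2 (parentNode): td
After 3 (previousSibling): td (no-op, stayed)
After 4 (lastChild): h1
After 5 (previousSibling): table
After 6 (parentNode): td

Answer: td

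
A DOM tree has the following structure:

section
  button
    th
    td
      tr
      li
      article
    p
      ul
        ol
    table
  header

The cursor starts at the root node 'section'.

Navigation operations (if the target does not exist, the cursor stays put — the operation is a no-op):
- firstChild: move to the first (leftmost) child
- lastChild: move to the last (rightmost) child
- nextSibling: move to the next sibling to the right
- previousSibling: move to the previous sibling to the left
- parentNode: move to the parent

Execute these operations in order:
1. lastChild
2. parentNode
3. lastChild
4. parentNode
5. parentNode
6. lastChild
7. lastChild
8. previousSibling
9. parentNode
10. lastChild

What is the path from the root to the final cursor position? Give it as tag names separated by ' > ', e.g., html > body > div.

Answer: section > header

Derivation:
After 1 (lastChild): header
After 2 (parentNode): section
After 3 (lastChild): header
After 4 (parentNode): section
After 5 (parentNode): section (no-op, stayed)
After 6 (lastChild): header
After 7 (lastChild): header (no-op, stayed)
After 8 (previousSibling): button
After 9 (parentNode): section
After 10 (lastChild): header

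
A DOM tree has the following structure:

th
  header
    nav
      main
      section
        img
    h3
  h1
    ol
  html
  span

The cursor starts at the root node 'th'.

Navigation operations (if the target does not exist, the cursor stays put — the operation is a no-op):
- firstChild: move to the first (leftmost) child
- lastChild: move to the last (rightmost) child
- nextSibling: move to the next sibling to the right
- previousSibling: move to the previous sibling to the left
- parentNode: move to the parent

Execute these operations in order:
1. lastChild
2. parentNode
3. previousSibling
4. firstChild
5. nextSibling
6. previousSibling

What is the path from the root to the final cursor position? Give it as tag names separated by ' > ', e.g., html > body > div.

Answer: th > header

Derivation:
After 1 (lastChild): span
After 2 (parentNode): th
After 3 (previousSibling): th (no-op, stayed)
After 4 (firstChild): header
After 5 (nextSibling): h1
After 6 (previousSibling): header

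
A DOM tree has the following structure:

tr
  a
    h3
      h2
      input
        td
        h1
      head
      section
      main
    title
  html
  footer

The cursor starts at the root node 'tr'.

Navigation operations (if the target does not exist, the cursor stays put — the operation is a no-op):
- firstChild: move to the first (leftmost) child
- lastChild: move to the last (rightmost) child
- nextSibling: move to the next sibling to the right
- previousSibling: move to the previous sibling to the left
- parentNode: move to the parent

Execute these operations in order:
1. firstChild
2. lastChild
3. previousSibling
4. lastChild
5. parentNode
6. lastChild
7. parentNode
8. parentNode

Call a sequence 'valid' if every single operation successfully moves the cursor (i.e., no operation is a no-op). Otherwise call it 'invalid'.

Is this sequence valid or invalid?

After 1 (firstChild): a
After 2 (lastChild): title
After 3 (previousSibling): h3
After 4 (lastChild): main
After 5 (parentNode): h3
After 6 (lastChild): main
After 7 (parentNode): h3
After 8 (parentNode): a

Answer: valid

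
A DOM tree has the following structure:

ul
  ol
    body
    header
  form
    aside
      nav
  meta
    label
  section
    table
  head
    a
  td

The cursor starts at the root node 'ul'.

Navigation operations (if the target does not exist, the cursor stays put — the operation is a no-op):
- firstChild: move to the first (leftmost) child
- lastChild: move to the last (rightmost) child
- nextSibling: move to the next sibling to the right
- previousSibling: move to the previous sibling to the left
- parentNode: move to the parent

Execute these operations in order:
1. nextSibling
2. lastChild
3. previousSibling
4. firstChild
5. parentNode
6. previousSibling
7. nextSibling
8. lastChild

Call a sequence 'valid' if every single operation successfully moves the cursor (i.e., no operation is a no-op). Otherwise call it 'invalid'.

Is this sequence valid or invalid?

Answer: invalid

Derivation:
After 1 (nextSibling): ul (no-op, stayed)
After 2 (lastChild): td
After 3 (previousSibling): head
After 4 (firstChild): a
After 5 (parentNode): head
After 6 (previousSibling): section
After 7 (nextSibling): head
After 8 (lastChild): a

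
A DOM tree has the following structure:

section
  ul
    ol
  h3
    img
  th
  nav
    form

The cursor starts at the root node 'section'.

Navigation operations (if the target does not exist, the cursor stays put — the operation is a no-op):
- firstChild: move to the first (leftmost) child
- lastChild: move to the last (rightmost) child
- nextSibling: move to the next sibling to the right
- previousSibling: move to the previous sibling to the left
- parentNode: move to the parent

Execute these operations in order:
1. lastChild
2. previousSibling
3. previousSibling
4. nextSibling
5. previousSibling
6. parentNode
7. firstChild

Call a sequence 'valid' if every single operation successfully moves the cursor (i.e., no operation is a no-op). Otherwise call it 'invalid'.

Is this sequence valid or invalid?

After 1 (lastChild): nav
After 2 (previousSibling): th
After 3 (previousSibling): h3
After 4 (nextSibling): th
After 5 (previousSibling): h3
After 6 (parentNode): section
After 7 (firstChild): ul

Answer: valid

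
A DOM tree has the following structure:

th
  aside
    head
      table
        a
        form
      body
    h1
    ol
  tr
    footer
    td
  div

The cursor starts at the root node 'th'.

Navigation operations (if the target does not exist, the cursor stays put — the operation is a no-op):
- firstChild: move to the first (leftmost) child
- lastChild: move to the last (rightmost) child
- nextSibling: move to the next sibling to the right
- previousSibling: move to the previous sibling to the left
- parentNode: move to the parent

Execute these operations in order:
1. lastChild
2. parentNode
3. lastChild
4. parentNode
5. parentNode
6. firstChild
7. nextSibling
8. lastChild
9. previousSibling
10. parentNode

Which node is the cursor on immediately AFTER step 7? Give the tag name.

After 1 (lastChild): div
After 2 (parentNode): th
After 3 (lastChild): div
After 4 (parentNode): th
After 5 (parentNode): th (no-op, stayed)
After 6 (firstChild): aside
After 7 (nextSibling): tr

Answer: tr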